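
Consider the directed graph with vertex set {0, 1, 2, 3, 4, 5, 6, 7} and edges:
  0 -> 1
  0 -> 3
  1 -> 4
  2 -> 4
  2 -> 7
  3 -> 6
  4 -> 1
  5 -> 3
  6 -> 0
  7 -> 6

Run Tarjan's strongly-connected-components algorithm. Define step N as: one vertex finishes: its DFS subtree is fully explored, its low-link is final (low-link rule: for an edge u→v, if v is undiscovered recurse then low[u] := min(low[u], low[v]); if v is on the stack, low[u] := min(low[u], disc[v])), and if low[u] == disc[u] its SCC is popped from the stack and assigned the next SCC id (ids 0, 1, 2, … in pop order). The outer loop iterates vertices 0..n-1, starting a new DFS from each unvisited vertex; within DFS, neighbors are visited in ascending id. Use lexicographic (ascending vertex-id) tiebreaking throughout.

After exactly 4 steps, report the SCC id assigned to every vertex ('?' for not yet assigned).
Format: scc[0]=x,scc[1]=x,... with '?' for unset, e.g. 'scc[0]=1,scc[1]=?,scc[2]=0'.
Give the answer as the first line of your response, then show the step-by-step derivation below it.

scc[0]=?,scc[1]=0,scc[2]=?,scc[3]=?,scc[4]=0,scc[5]=?,scc[6]=?,scc[7]=?

step 1: low=(low[0]=0,low[1]=1,low[2]=?,low[3]=?,low[4]=1,low[5]=?,low[6]=?,low[7]=?); scc=(scc[0]=?,scc[1]=?,scc[2]=?,scc[3]=?,scc[4]=?,scc[5]=?,scc[6]=?,scc[7]=?)
step 2: low=(low[0]=0,low[1]=1,low[2]=?,low[3]=?,low[4]=1,low[5]=?,low[6]=?,low[7]=?); scc=(scc[0]=?,scc[1]=0,scc[2]=?,scc[3]=?,scc[4]=0,scc[5]=?,scc[6]=?,scc[7]=?)
step 3: low=(low[0]=0,low[1]=1,low[2]=?,low[3]=3,low[4]=1,low[5]=?,low[6]=0,low[7]=?); scc=(scc[0]=?,scc[1]=0,scc[2]=?,scc[3]=?,scc[4]=0,scc[5]=?,scc[6]=?,scc[7]=?)
step 4: low=(low[0]=0,low[1]=1,low[2]=?,low[3]=0,low[4]=1,low[5]=?,low[6]=0,low[7]=?); scc=(scc[0]=?,scc[1]=0,scc[2]=?,scc[3]=?,scc[4]=0,scc[5]=?,scc[6]=?,scc[7]=?)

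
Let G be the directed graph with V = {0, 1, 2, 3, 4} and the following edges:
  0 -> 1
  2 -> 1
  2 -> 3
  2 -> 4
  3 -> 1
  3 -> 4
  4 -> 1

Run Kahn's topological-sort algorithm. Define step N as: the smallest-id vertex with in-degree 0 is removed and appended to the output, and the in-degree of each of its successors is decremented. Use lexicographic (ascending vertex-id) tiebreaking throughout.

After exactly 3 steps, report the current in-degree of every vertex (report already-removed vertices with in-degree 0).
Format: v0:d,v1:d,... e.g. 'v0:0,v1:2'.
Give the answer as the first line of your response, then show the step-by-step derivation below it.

v0:0,v1:1,v2:0,v3:0,v4:0

step 1: output 0; order=[0]; indeg=(0,3,0,1,2)
step 2: output 2; order=[0,2]; indeg=(0,2,0,0,1)
step 3: output 3; order=[0,2,3]; indeg=(0,1,0,0,0)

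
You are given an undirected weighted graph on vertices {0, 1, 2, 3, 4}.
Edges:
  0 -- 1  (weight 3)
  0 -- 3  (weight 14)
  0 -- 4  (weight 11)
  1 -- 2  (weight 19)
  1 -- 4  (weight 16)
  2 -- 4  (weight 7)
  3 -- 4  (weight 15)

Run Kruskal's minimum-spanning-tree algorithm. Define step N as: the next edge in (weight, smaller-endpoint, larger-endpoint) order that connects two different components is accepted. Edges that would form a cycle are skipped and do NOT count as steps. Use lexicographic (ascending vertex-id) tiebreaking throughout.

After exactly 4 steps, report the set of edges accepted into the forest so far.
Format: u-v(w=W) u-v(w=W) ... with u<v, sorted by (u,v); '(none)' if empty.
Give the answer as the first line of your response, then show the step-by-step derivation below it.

0-1(w=3) 0-3(w=14) 0-4(w=11) 2-4(w=7)

step 1: add edge 0-1 (w=3); MST = {0-1(w=3)}
step 2: add edge 2-4 (w=7); MST = {0-1(w=3) 2-4(w=7)}
step 3: add edge 0-4 (w=11); MST = {0-1(w=3) 0-4(w=11) 2-4(w=7)}
step 4: add edge 0-3 (w=14); MST = {0-1(w=3) 0-3(w=14) 0-4(w=11) 2-4(w=7)}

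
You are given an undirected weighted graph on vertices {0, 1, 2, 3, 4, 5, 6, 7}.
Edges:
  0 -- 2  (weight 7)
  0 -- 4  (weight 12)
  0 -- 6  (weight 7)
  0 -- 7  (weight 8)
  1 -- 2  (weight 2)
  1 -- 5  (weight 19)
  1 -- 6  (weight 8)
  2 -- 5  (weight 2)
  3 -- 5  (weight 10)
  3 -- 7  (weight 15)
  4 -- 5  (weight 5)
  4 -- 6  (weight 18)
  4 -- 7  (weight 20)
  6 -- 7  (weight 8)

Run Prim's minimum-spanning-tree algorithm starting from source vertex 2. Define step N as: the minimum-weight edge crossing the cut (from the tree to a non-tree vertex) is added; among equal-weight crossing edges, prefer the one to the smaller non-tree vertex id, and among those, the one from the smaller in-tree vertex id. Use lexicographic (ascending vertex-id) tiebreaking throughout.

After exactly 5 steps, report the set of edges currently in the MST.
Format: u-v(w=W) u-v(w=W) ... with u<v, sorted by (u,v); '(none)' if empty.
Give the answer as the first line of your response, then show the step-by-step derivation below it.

0-2(w=7) 0-6(w=7) 1-2(w=2) 2-5(w=2) 4-5(w=5)

step 1: add edge 1-2 (w=2); MST = {1-2(w=2)}
step 2: add edge 2-5 (w=2); MST = {1-2(w=2) 2-5(w=2)}
step 3: add edge 4-5 (w=5); MST = {1-2(w=2) 2-5(w=2) 4-5(w=5)}
step 4: add edge 0-2 (w=7); MST = {0-2(w=7) 1-2(w=2) 2-5(w=2) 4-5(w=5)}
step 5: add edge 0-6 (w=7); MST = {0-2(w=7) 0-6(w=7) 1-2(w=2) 2-5(w=2) 4-5(w=5)}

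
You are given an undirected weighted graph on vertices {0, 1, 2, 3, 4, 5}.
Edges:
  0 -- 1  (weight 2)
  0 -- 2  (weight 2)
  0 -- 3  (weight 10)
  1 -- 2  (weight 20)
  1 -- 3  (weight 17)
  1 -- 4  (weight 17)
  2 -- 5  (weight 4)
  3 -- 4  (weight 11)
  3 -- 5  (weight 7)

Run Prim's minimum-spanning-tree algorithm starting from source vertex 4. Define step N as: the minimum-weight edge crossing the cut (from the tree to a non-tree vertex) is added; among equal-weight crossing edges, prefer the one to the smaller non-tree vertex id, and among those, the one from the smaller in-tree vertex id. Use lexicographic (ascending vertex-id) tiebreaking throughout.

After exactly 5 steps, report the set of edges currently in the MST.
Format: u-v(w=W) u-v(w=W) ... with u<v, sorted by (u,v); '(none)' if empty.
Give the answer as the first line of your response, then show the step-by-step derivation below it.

0-1(w=2) 0-2(w=2) 2-5(w=4) 3-4(w=11) 3-5(w=7)

step 1: add edge 3-4 (w=11); MST = {3-4(w=11)}
step 2: add edge 3-5 (w=7); MST = {3-4(w=11) 3-5(w=7)}
step 3: add edge 2-5 (w=4); MST = {2-5(w=4) 3-4(w=11) 3-5(w=7)}
step 4: add edge 0-2 (w=2); MST = {0-2(w=2) 2-5(w=4) 3-4(w=11) 3-5(w=7)}
step 5: add edge 0-1 (w=2); MST = {0-1(w=2) 0-2(w=2) 2-5(w=4) 3-4(w=11) 3-5(w=7)}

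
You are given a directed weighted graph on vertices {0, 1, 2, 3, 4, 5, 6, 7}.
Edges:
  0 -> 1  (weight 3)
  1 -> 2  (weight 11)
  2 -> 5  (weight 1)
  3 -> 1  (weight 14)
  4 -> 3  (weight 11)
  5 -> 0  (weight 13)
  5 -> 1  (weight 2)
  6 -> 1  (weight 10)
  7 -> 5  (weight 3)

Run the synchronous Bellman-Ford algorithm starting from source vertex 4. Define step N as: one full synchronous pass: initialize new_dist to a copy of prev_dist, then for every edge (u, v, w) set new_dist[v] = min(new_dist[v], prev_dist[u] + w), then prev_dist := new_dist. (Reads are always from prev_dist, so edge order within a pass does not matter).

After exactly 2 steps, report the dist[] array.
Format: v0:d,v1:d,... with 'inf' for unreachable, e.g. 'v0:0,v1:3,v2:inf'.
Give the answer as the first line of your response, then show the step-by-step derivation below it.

v0:inf,v1:25,v2:inf,v3:11,v4:0,v5:inf,v6:inf,v7:inf

step 1: dist = v0:inf,v1:inf,v2:inf,v3:11,v4:0,v5:inf,v6:inf,v7:inf
step 2: dist = v0:inf,v1:25,v2:inf,v3:11,v4:0,v5:inf,v6:inf,v7:inf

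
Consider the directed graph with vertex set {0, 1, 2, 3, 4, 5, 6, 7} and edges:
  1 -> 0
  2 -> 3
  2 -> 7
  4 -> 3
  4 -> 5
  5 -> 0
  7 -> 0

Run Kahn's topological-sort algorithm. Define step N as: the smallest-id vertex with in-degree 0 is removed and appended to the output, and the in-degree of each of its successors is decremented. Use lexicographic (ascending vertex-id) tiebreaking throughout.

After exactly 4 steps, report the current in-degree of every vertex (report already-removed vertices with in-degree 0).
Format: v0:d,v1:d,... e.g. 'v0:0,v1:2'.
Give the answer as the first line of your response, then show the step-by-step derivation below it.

v0:2,v1:0,v2:0,v3:0,v4:0,v5:0,v6:0,v7:0

step 1: output 1; order=[1]; indeg=(2,0,0,2,0,1,0,1)
step 2: output 2; order=[1,2]; indeg=(2,0,0,1,0,1,0,0)
step 3: output 4; order=[1,2,4]; indeg=(2,0,0,0,0,0,0,0)
step 4: output 3; order=[1,2,4,3]; indeg=(2,0,0,0,0,0,0,0)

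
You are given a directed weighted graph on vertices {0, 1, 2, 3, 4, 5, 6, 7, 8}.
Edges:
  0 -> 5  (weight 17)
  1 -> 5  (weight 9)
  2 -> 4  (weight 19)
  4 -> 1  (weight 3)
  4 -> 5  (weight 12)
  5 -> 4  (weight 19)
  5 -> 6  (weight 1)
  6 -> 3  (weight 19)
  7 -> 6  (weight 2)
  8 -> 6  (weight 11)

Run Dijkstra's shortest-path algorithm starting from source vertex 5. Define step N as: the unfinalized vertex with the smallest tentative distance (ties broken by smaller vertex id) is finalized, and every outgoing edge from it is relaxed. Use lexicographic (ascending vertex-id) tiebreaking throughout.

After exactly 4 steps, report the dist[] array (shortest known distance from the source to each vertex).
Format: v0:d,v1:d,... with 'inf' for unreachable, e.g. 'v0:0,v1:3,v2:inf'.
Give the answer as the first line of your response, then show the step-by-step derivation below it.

v0:inf,v1:22,v2:inf,v3:20,v4:19,v5:0,v6:1,v7:inf,v8:inf

step 1: dist = v0:inf,v1:inf,v2:inf,v3:inf,v4:19,v5:0,v6:1,v7:inf,v8:inf
step 2: dist = v0:inf,v1:inf,v2:inf,v3:20,v4:19,v5:0,v6:1,v7:inf,v8:inf
step 3: dist = v0:inf,v1:22,v2:inf,v3:20,v4:19,v5:0,v6:1,v7:inf,v8:inf
step 4: dist = v0:inf,v1:22,v2:inf,v3:20,v4:19,v5:0,v6:1,v7:inf,v8:inf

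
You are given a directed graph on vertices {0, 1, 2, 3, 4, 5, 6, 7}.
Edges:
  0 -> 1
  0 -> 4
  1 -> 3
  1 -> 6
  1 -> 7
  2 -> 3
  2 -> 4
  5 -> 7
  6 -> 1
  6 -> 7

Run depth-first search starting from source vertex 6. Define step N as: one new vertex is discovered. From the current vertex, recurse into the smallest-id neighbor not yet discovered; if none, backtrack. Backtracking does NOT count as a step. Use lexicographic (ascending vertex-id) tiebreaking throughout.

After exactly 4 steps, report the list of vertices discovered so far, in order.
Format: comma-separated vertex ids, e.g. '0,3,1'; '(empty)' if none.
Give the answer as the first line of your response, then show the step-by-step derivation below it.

6,1,3,7

step 1: discover 6; path=6; order=6
step 2: discover 1; path=6>1; order=6,1
step 3: discover 3; path=6>1>3; order=6,1,3
step 4: discover 7; path=6>1>7; order=6,1,3,7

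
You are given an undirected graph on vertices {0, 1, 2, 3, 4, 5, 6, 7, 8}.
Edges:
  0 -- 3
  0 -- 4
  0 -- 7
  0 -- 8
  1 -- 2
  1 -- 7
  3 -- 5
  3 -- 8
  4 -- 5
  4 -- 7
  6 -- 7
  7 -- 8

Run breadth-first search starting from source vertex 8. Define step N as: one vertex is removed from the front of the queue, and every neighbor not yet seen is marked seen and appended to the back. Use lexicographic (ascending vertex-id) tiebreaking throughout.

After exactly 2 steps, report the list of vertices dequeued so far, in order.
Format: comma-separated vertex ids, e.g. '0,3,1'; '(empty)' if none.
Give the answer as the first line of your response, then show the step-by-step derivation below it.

8,0

step 1: dequeue 8; queue=[0,3,7]; order=8
step 2: dequeue 0; queue=[3,7,4]; order=8,0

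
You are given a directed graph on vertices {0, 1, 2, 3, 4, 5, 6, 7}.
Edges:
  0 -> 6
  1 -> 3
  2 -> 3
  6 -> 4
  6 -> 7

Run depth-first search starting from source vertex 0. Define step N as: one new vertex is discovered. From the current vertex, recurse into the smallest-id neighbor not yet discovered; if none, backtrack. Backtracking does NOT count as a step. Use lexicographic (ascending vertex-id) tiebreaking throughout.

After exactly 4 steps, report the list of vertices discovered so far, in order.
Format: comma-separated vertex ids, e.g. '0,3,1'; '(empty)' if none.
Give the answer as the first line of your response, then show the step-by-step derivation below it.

0,6,4,7

step 1: discover 0; path=0; order=0
step 2: discover 6; path=0>6; order=0,6
step 3: discover 4; path=0>6>4; order=0,6,4
step 4: discover 7; path=0>6>7; order=0,6,4,7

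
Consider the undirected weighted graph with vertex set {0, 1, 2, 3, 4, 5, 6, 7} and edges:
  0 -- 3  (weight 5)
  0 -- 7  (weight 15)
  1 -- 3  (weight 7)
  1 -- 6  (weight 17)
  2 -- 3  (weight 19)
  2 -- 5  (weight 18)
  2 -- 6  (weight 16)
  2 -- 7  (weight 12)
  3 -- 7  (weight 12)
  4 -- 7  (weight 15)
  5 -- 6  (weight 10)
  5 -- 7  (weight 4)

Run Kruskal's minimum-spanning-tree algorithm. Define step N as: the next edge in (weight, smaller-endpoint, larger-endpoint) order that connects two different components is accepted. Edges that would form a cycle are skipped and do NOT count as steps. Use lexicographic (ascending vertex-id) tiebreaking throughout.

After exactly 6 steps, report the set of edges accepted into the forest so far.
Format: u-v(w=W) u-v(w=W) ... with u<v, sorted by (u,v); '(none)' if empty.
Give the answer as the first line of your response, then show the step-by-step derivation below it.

0-3(w=5) 1-3(w=7) 2-7(w=12) 3-7(w=12) 5-6(w=10) 5-7(w=4)

step 1: add edge 5-7 (w=4); MST = {5-7(w=4)}
step 2: add edge 0-3 (w=5); MST = {0-3(w=5) 5-7(w=4)}
step 3: add edge 1-3 (w=7); MST = {0-3(w=5) 1-3(w=7) 5-7(w=4)}
step 4: add edge 5-6 (w=10); MST = {0-3(w=5) 1-3(w=7) 5-6(w=10) 5-7(w=4)}
step 5: add edge 2-7 (w=12); MST = {0-3(w=5) 1-3(w=7) 2-7(w=12) 5-6(w=10) 5-7(w=4)}
step 6: add edge 3-7 (w=12); MST = {0-3(w=5) 1-3(w=7) 2-7(w=12) 3-7(w=12) 5-6(w=10) 5-7(w=4)}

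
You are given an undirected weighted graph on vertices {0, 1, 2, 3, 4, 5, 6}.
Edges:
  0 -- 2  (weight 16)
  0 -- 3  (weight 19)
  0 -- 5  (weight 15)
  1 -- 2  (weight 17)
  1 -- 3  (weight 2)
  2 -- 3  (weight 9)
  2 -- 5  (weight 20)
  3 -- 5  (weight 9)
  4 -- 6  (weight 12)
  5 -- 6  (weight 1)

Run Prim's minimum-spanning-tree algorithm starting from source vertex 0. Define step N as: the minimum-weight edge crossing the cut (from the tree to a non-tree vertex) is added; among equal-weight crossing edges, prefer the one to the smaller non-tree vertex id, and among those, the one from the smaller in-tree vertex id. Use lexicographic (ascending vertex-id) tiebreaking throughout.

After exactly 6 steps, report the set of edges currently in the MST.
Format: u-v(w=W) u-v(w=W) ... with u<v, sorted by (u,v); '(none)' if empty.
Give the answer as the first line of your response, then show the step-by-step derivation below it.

0-5(w=15) 1-3(w=2) 2-3(w=9) 3-5(w=9) 4-6(w=12) 5-6(w=1)

step 1: add edge 0-5 (w=15); MST = {0-5(w=15)}
step 2: add edge 5-6 (w=1); MST = {0-5(w=15) 5-6(w=1)}
step 3: add edge 3-5 (w=9); MST = {0-5(w=15) 3-5(w=9) 5-6(w=1)}
step 4: add edge 1-3 (w=2); MST = {0-5(w=15) 1-3(w=2) 3-5(w=9) 5-6(w=1)}
step 5: add edge 2-3 (w=9); MST = {0-5(w=15) 1-3(w=2) 2-3(w=9) 3-5(w=9) 5-6(w=1)}
step 6: add edge 4-6 (w=12); MST = {0-5(w=15) 1-3(w=2) 2-3(w=9) 3-5(w=9) 4-6(w=12) 5-6(w=1)}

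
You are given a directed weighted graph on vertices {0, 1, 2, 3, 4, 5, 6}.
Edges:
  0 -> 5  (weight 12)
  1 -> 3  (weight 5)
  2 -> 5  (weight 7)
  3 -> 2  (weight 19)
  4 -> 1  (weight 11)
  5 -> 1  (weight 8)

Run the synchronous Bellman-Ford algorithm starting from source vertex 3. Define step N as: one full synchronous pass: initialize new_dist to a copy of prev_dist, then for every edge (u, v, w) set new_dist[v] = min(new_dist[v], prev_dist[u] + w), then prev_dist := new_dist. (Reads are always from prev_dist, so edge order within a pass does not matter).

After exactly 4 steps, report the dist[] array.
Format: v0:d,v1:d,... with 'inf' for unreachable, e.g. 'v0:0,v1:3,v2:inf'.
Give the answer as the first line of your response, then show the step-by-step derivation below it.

v0:inf,v1:34,v2:19,v3:0,v4:inf,v5:26,v6:inf

step 1: dist = v0:inf,v1:inf,v2:19,v3:0,v4:inf,v5:inf,v6:inf
step 2: dist = v0:inf,v1:inf,v2:19,v3:0,v4:inf,v5:26,v6:inf
step 3: dist = v0:inf,v1:34,v2:19,v3:0,v4:inf,v5:26,v6:inf
step 4: dist = v0:inf,v1:34,v2:19,v3:0,v4:inf,v5:26,v6:inf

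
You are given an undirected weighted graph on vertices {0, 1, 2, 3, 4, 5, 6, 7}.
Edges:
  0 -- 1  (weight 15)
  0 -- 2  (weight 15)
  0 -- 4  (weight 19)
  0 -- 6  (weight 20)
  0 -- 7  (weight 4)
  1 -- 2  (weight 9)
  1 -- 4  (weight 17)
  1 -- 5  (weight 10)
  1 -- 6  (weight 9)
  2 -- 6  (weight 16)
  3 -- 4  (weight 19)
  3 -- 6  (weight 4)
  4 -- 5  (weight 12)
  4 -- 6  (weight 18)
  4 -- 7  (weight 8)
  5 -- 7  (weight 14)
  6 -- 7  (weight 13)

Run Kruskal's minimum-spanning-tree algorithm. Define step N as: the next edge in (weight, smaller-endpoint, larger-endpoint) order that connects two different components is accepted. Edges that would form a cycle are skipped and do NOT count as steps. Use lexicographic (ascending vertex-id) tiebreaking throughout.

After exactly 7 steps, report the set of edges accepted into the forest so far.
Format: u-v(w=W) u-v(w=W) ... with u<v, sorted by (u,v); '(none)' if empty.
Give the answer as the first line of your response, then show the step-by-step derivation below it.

0-7(w=4) 1-2(w=9) 1-5(w=10) 1-6(w=9) 3-6(w=4) 4-5(w=12) 4-7(w=8)

step 1: add edge 0-7 (w=4); MST = {0-7(w=4)}
step 2: add edge 3-6 (w=4); MST = {0-7(w=4) 3-6(w=4)}
step 3: add edge 4-7 (w=8); MST = {0-7(w=4) 3-6(w=4) 4-7(w=8)}
step 4: add edge 1-2 (w=9); MST = {0-7(w=4) 1-2(w=9) 3-6(w=4) 4-7(w=8)}
step 5: add edge 1-6 (w=9); MST = {0-7(w=4) 1-2(w=9) 1-6(w=9) 3-6(w=4) 4-7(w=8)}
step 6: add edge 1-5 (w=10); MST = {0-7(w=4) 1-2(w=9) 1-5(w=10) 1-6(w=9) 3-6(w=4) 4-7(w=8)}
step 7: add edge 4-5 (w=12); MST = {0-7(w=4) 1-2(w=9) 1-5(w=10) 1-6(w=9) 3-6(w=4) 4-5(w=12) 4-7(w=8)}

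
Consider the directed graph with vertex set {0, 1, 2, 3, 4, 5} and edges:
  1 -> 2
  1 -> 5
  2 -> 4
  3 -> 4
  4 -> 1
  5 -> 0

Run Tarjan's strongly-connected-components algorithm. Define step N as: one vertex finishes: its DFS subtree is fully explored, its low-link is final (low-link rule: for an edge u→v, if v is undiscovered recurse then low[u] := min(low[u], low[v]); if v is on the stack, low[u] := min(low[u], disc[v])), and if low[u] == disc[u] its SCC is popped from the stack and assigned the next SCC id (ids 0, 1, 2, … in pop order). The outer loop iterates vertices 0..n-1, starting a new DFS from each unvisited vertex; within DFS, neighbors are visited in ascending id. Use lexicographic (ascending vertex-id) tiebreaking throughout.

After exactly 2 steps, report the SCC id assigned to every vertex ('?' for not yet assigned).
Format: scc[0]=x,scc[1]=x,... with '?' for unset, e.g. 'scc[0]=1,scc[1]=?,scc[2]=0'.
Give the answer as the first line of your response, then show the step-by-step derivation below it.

scc[0]=0,scc[1]=?,scc[2]=?,scc[3]=?,scc[4]=?,scc[5]=?

step 1: low=(low[0]=0,low[1]=?,low[2]=?,low[3]=?,low[4]=?,low[5]=?); scc=(scc[0]=0,scc[1]=?,scc[2]=?,scc[3]=?,scc[4]=?,scc[5]=?)
step 2: low=(low[0]=0,low[1]=1,low[2]=2,low[3]=?,low[4]=1,low[5]=?); scc=(scc[0]=0,scc[1]=?,scc[2]=?,scc[3]=?,scc[4]=?,scc[5]=?)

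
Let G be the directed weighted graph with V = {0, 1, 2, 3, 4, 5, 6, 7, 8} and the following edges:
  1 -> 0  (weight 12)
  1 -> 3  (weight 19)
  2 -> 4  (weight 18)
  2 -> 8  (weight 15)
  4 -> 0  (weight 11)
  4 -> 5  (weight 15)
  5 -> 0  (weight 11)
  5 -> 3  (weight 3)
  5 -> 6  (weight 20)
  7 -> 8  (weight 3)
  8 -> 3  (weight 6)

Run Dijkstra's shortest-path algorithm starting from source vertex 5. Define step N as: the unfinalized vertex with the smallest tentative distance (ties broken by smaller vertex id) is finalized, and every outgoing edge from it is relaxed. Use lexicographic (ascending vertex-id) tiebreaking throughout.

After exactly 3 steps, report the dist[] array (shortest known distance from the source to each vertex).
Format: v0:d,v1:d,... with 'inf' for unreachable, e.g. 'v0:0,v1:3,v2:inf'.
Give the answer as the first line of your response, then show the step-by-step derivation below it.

v0:11,v1:inf,v2:inf,v3:3,v4:inf,v5:0,v6:20,v7:inf,v8:inf

step 1: dist = v0:11,v1:inf,v2:inf,v3:3,v4:inf,v5:0,v6:20,v7:inf,v8:inf
step 2: dist = v0:11,v1:inf,v2:inf,v3:3,v4:inf,v5:0,v6:20,v7:inf,v8:inf
step 3: dist = v0:11,v1:inf,v2:inf,v3:3,v4:inf,v5:0,v6:20,v7:inf,v8:inf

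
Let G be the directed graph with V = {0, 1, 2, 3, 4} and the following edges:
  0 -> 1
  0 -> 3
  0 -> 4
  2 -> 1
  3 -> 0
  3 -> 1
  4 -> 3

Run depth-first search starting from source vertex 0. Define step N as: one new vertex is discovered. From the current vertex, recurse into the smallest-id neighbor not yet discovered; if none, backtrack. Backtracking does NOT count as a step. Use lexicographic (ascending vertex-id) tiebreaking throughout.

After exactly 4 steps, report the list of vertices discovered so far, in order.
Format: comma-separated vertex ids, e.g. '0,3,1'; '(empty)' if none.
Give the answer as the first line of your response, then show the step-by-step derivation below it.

0,1,3,4

step 1: discover 0; path=0; order=0
step 2: discover 1; path=0>1; order=0,1
step 3: discover 3; path=0>3; order=0,1,3
step 4: discover 4; path=0>4; order=0,1,3,4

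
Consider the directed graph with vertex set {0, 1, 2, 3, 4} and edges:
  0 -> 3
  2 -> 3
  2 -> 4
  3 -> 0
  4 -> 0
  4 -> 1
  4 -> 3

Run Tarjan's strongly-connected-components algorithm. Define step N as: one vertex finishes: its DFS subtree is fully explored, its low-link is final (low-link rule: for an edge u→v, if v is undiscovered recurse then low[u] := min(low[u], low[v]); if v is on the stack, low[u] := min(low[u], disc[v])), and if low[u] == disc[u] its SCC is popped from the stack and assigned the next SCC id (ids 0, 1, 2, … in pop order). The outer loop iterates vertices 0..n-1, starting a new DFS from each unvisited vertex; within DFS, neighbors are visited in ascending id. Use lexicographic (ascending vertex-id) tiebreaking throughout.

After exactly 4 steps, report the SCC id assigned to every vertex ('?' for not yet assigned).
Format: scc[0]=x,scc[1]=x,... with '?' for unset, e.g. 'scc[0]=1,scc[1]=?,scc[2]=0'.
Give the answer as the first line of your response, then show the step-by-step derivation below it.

scc[0]=0,scc[1]=1,scc[2]=?,scc[3]=0,scc[4]=2

step 1: low=(low[0]=0,low[1]=?,low[2]=?,low[3]=0,low[4]=?); scc=(scc[0]=?,scc[1]=?,scc[2]=?,scc[3]=?,scc[4]=?)
step 2: low=(low[0]=0,low[1]=?,low[2]=?,low[3]=0,low[4]=?); scc=(scc[0]=0,scc[1]=?,scc[2]=?,scc[3]=0,scc[4]=?)
step 3: low=(low[0]=0,low[1]=2,low[2]=?,low[3]=0,low[4]=?); scc=(scc[0]=0,scc[1]=1,scc[2]=?,scc[3]=0,scc[4]=?)
step 4: low=(low[0]=0,low[1]=2,low[2]=3,low[3]=0,low[4]=4); scc=(scc[0]=0,scc[1]=1,scc[2]=?,scc[3]=0,scc[4]=2)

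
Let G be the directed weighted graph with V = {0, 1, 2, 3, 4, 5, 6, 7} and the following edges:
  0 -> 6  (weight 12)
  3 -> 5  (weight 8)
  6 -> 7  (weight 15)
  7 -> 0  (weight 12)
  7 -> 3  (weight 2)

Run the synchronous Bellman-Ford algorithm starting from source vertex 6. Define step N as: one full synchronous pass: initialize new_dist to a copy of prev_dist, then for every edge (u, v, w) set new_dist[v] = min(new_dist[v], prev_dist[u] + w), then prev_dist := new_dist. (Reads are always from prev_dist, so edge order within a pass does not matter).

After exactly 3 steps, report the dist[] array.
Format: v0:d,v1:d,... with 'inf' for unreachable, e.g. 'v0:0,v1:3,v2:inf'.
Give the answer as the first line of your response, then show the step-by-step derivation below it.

v0:27,v1:inf,v2:inf,v3:17,v4:inf,v5:25,v6:0,v7:15

step 1: dist = v0:inf,v1:inf,v2:inf,v3:inf,v4:inf,v5:inf,v6:0,v7:15
step 2: dist = v0:27,v1:inf,v2:inf,v3:17,v4:inf,v5:inf,v6:0,v7:15
step 3: dist = v0:27,v1:inf,v2:inf,v3:17,v4:inf,v5:25,v6:0,v7:15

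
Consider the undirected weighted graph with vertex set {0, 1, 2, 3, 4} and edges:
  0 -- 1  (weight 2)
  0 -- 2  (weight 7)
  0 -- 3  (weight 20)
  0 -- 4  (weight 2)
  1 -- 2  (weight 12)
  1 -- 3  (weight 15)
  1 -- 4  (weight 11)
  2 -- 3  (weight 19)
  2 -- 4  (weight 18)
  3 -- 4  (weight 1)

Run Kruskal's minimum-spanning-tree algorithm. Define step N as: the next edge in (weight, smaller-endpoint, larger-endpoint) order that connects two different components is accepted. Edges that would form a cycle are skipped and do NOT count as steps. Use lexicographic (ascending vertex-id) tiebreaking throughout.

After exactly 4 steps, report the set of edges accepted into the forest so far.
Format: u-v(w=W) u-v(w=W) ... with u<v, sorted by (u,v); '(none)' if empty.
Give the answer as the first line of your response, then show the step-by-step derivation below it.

0-1(w=2) 0-2(w=7) 0-4(w=2) 3-4(w=1)

step 1: add edge 3-4 (w=1); MST = {3-4(w=1)}
step 2: add edge 0-1 (w=2); MST = {0-1(w=2) 3-4(w=1)}
step 3: add edge 0-4 (w=2); MST = {0-1(w=2) 0-4(w=2) 3-4(w=1)}
step 4: add edge 0-2 (w=7); MST = {0-1(w=2) 0-2(w=7) 0-4(w=2) 3-4(w=1)}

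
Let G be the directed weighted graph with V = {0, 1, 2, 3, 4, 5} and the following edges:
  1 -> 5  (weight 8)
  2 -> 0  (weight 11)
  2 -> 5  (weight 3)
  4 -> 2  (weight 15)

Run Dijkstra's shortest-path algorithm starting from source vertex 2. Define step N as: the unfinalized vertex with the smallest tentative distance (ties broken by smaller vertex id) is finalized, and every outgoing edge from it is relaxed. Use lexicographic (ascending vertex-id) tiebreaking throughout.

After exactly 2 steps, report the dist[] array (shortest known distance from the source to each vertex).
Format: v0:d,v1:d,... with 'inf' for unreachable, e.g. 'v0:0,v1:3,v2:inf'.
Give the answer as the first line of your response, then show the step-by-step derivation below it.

v0:11,v1:inf,v2:0,v3:inf,v4:inf,v5:3

step 1: dist = v0:11,v1:inf,v2:0,v3:inf,v4:inf,v5:3
step 2: dist = v0:11,v1:inf,v2:0,v3:inf,v4:inf,v5:3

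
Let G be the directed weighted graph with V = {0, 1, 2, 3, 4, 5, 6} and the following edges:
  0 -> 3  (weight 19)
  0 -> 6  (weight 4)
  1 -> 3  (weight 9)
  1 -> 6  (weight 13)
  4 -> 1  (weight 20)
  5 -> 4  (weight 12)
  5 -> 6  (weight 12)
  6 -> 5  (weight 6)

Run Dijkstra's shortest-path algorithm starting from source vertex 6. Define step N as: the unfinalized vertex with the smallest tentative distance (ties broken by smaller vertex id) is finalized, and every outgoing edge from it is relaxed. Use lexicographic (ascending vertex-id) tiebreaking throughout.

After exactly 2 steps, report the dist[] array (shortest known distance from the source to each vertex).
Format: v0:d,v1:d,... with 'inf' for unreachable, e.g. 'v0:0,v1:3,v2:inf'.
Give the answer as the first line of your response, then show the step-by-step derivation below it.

v0:inf,v1:inf,v2:inf,v3:inf,v4:18,v5:6,v6:0

step 1: dist = v0:inf,v1:inf,v2:inf,v3:inf,v4:inf,v5:6,v6:0
step 2: dist = v0:inf,v1:inf,v2:inf,v3:inf,v4:18,v5:6,v6:0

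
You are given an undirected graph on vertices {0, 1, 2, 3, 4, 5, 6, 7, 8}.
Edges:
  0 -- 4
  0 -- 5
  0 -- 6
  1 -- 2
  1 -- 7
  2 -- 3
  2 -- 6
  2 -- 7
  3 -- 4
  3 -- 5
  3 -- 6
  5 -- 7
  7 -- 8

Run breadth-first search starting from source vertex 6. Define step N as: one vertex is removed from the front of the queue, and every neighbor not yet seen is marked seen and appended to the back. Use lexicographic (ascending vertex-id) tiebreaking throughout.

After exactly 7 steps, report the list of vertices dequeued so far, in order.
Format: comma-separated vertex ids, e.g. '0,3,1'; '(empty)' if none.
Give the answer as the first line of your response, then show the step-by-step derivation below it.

6,0,2,3,4,5,1

step 1: dequeue 6; queue=[0,2,3]; order=6
step 2: dequeue 0; queue=[2,3,4,5]; order=6,0
step 3: dequeue 2; queue=[3,4,5,1,7]; order=6,0,2
step 4: dequeue 3; queue=[4,5,1,7]; order=6,0,2,3
step 5: dequeue 4; queue=[5,1,7]; order=6,0,2,3,4
step 6: dequeue 5; queue=[1,7]; order=6,0,2,3,4,5
step 7: dequeue 1; queue=[7]; order=6,0,2,3,4,5,1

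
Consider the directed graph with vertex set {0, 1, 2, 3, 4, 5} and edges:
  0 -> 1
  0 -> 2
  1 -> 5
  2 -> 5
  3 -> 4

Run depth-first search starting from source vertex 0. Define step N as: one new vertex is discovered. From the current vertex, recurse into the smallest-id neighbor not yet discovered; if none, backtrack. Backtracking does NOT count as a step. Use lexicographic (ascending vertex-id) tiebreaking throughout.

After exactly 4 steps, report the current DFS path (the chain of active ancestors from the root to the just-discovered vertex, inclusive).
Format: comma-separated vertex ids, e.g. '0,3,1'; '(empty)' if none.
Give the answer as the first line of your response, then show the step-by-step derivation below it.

0,2

step 1: discover 0; path=0; order=0
step 2: discover 1; path=0>1; order=0,1
step 3: discover 5; path=0>1>5; order=0,1,5
step 4: discover 2; path=0>2; order=0,1,5,2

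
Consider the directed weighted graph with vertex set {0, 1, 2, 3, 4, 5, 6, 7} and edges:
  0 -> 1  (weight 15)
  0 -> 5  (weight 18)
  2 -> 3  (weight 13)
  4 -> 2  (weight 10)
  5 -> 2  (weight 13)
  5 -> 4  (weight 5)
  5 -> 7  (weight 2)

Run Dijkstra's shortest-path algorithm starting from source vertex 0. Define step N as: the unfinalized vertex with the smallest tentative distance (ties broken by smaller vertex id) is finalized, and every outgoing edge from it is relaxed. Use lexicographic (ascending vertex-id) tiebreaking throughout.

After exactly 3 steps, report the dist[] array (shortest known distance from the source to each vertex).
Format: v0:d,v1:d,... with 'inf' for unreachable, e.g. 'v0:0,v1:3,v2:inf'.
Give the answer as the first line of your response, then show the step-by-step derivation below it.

v0:0,v1:15,v2:31,v3:inf,v4:23,v5:18,v6:inf,v7:20

step 1: dist = v0:0,v1:15,v2:inf,v3:inf,v4:inf,v5:18,v6:inf,v7:inf
step 2: dist = v0:0,v1:15,v2:inf,v3:inf,v4:inf,v5:18,v6:inf,v7:inf
step 3: dist = v0:0,v1:15,v2:31,v3:inf,v4:23,v5:18,v6:inf,v7:20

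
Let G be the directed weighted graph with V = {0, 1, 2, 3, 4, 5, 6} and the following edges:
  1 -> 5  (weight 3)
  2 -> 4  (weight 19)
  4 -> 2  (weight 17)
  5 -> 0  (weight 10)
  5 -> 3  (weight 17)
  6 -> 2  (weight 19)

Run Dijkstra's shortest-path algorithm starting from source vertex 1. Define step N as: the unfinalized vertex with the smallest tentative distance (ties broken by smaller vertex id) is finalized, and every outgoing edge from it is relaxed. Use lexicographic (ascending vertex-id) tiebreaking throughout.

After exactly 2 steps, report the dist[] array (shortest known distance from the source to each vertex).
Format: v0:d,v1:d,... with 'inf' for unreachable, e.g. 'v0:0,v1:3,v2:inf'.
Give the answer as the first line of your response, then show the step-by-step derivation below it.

v0:13,v1:0,v2:inf,v3:20,v4:inf,v5:3,v6:inf

step 1: dist = v0:inf,v1:0,v2:inf,v3:inf,v4:inf,v5:3,v6:inf
step 2: dist = v0:13,v1:0,v2:inf,v3:20,v4:inf,v5:3,v6:inf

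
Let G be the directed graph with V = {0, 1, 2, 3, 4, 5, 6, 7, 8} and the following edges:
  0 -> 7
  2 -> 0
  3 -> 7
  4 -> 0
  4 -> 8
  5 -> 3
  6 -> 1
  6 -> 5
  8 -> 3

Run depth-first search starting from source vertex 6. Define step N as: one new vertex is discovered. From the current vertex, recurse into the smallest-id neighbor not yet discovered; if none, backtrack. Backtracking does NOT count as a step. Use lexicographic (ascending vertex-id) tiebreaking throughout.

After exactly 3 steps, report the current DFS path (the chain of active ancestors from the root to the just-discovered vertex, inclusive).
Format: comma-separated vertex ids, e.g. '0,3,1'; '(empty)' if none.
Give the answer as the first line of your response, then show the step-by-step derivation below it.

6,5

step 1: discover 6; path=6; order=6
step 2: discover 1; path=6>1; order=6,1
step 3: discover 5; path=6>5; order=6,1,5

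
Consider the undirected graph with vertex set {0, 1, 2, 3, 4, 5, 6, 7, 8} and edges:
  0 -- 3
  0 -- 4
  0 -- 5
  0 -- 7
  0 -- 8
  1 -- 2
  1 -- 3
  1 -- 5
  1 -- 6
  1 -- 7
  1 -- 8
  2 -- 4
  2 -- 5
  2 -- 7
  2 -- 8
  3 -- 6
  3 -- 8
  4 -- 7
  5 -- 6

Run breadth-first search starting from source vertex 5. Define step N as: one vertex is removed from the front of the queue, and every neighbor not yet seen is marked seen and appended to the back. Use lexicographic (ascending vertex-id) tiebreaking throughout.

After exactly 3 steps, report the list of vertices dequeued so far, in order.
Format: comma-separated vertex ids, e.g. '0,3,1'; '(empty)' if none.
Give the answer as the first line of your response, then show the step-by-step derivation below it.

5,0,1

step 1: dequeue 5; queue=[0,1,2,6]; order=5
step 2: dequeue 0; queue=[1,2,6,3,4,7,8]; order=5,0
step 3: dequeue 1; queue=[2,6,3,4,7,8]; order=5,0,1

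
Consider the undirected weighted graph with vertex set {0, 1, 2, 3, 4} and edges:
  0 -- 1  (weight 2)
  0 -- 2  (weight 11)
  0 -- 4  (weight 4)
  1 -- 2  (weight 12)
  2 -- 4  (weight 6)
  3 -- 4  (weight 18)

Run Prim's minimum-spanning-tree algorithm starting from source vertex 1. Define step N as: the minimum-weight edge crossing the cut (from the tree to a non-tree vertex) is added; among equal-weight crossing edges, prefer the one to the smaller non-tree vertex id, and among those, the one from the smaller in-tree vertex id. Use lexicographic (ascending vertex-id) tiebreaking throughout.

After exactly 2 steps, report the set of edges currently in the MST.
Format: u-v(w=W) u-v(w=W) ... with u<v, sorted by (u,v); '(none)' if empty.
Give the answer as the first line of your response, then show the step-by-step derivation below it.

0-1(w=2) 0-4(w=4)

step 1: add edge 0-1 (w=2); MST = {0-1(w=2)}
step 2: add edge 0-4 (w=4); MST = {0-1(w=2) 0-4(w=4)}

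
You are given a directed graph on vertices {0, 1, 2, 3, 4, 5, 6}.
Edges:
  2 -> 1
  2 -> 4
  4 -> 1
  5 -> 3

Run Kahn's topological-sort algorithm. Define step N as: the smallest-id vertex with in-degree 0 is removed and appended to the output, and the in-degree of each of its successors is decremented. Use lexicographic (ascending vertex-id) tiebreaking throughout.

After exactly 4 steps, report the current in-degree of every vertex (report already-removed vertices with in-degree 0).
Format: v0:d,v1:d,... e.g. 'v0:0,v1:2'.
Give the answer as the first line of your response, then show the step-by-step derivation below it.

v0:0,v1:0,v2:0,v3:1,v4:0,v5:0,v6:0

step 1: output 0; order=[0]; indeg=(0,2,0,1,1,0,0)
step 2: output 2; order=[0,2]; indeg=(0,1,0,1,0,0,0)
step 3: output 4; order=[0,2,4]; indeg=(0,0,0,1,0,0,0)
step 4: output 1; order=[0,2,4,1]; indeg=(0,0,0,1,0,0,0)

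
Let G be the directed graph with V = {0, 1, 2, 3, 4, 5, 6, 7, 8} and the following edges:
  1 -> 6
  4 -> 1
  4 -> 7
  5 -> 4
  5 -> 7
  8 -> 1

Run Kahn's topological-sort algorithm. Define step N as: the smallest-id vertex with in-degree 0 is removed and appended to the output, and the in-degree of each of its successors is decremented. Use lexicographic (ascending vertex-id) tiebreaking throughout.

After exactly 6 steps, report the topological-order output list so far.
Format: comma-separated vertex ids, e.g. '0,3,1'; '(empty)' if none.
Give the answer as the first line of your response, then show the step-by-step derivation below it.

0,2,3,5,4,7

step 1: output 0; order=[0]; indeg=(0,2,0,0,1,0,1,2,0)
step 2: output 2; order=[0,2]; indeg=(0,2,0,0,1,0,1,2,0)
step 3: output 3; order=[0,2,3]; indeg=(0,2,0,0,1,0,1,2,0)
step 4: output 5; order=[0,2,3,5]; indeg=(0,2,0,0,0,0,1,1,0)
step 5: output 4; order=[0,2,3,5,4]; indeg=(0,1,0,0,0,0,1,0,0)
step 6: output 7; order=[0,2,3,5,4,7]; indeg=(0,1,0,0,0,0,1,0,0)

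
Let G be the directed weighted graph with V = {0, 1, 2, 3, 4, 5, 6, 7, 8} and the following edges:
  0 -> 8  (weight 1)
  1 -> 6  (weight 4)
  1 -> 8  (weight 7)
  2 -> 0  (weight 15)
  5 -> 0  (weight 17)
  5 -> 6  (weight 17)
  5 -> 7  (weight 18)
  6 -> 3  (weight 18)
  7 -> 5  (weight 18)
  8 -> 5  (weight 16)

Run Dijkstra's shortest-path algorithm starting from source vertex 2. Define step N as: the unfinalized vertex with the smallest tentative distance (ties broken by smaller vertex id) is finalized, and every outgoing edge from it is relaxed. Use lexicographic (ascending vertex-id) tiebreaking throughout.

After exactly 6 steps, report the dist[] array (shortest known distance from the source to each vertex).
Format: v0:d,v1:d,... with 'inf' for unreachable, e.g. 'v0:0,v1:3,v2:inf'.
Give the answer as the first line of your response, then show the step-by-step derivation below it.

v0:15,v1:inf,v2:0,v3:67,v4:inf,v5:32,v6:49,v7:50,v8:16

step 1: dist = v0:15,v1:inf,v2:0,v3:inf,v4:inf,v5:inf,v6:inf,v7:inf,v8:inf
step 2: dist = v0:15,v1:inf,v2:0,v3:inf,v4:inf,v5:inf,v6:inf,v7:inf,v8:16
step 3: dist = v0:15,v1:inf,v2:0,v3:inf,v4:inf,v5:32,v6:inf,v7:inf,v8:16
step 4: dist = v0:15,v1:inf,v2:0,v3:inf,v4:inf,v5:32,v6:49,v7:50,v8:16
step 5: dist = v0:15,v1:inf,v2:0,v3:67,v4:inf,v5:32,v6:49,v7:50,v8:16
step 6: dist = v0:15,v1:inf,v2:0,v3:67,v4:inf,v5:32,v6:49,v7:50,v8:16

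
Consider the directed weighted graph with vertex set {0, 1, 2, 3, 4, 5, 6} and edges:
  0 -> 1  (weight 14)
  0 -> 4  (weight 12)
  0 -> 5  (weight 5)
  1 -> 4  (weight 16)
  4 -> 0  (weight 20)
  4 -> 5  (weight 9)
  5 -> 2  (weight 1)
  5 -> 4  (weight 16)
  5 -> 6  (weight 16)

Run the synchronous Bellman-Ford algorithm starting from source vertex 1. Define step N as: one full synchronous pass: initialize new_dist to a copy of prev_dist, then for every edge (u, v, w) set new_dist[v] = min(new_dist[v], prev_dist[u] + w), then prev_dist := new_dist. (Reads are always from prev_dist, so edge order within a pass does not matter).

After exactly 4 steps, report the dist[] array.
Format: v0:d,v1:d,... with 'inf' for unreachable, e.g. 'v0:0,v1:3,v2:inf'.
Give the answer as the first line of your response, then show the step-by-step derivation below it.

v0:36,v1:0,v2:26,v3:inf,v4:16,v5:25,v6:41

step 1: dist = v0:inf,v1:0,v2:inf,v3:inf,v4:16,v5:inf,v6:inf
step 2: dist = v0:36,v1:0,v2:inf,v3:inf,v4:16,v5:25,v6:inf
step 3: dist = v0:36,v1:0,v2:26,v3:inf,v4:16,v5:25,v6:41
step 4: dist = v0:36,v1:0,v2:26,v3:inf,v4:16,v5:25,v6:41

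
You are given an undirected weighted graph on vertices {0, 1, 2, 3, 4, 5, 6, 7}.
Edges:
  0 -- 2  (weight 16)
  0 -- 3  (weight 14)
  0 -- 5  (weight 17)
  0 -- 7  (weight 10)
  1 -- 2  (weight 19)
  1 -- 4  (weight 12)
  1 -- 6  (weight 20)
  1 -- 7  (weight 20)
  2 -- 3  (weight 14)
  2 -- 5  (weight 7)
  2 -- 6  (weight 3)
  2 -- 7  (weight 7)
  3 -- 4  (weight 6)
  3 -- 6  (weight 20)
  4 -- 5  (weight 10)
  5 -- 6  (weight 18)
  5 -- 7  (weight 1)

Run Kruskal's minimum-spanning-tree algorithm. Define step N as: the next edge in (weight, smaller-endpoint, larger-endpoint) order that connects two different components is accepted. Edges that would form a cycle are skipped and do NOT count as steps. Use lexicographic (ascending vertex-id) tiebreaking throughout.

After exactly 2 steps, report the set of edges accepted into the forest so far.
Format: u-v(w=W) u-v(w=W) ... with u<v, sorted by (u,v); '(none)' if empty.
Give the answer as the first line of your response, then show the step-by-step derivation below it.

2-6(w=3) 5-7(w=1)

step 1: add edge 5-7 (w=1); MST = {5-7(w=1)}
step 2: add edge 2-6 (w=3); MST = {2-6(w=3) 5-7(w=1)}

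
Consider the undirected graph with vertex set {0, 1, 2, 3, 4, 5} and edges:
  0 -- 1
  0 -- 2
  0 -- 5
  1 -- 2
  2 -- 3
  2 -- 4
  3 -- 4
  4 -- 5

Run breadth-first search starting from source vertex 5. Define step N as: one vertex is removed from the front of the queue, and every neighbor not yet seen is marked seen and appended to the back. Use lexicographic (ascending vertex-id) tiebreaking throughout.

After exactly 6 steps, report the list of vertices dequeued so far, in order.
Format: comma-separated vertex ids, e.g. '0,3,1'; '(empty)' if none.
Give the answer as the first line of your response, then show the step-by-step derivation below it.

5,0,4,1,2,3

step 1: dequeue 5; queue=[0,4]; order=5
step 2: dequeue 0; queue=[4,1,2]; order=5,0
step 3: dequeue 4; queue=[1,2,3]; order=5,0,4
step 4: dequeue 1; queue=[2,3]; order=5,0,4,1
step 5: dequeue 2; queue=[3]; order=5,0,4,1,2
step 6: dequeue 3; queue=[(empty)]; order=5,0,4,1,2,3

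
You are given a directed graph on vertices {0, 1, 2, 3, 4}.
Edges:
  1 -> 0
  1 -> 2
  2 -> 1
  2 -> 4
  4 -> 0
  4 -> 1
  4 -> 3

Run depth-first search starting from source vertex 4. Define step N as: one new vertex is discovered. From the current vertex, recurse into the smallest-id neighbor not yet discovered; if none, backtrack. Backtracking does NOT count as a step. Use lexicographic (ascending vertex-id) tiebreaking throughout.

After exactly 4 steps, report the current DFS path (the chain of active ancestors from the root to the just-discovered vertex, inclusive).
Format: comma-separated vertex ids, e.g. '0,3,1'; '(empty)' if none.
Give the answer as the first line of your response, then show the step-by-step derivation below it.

4,1,2

step 1: discover 4; path=4; order=4
step 2: discover 0; path=4>0; order=4,0
step 3: discover 1; path=4>1; order=4,0,1
step 4: discover 2; path=4>1>2; order=4,0,1,2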